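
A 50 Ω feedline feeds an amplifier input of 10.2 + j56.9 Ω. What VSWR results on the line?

Γ = (Z_L − Z_0)/(Z_L + Z_0) = (-39.8 + j56.9)/(60.2 + j56.9)
|Γ| = 69.4/82.8 = 0.838
VSWR = (1 + |Γ|)/(1 − |Γ|) = 1.84/0.162

VSWR ≈ 11.4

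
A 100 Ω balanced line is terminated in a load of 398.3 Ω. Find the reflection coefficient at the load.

Γ = (Z_L − Z_0)/(Z_L + Z_0) = (398.3 − 100)/(398.3 + 100) = 298.3/498.3

Γ = 0.599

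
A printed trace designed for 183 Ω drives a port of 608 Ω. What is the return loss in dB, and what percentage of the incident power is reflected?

Γ = (608 − 183)/(608 + 183) = 0.537
RL = −20·log₁₀(0.537) = 5.4 dB
P_refl/P_inc = |Γ|² = 0.289

RL ≈ 5.4 dB; 28.9% of incident power reflected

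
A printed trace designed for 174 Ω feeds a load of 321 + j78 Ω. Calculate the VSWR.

Γ = (Z_L − Z_0)/(Z_L + Z_0) = (147 + j78)/(495 + j78)
|Γ| = 166/501 = 0.332
VSWR = (1 + |Γ|)/(1 − |Γ|) = 1.33/0.668

VSWR ≈ 1.99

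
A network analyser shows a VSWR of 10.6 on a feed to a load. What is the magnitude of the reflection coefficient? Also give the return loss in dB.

|Γ| = (S − 1)/(S + 1) = (10.6 − 1)/(10.6 + 1) = 9.6/11.6
RL = −20·log₁₀|Γ| = −20·log₁₀(0.828)

|Γ| ≈ 0.828; return loss ≈ 1.64 dB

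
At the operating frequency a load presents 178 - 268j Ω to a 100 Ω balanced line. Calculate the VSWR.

Γ = (Z_L − Z_0)/(Z_L + Z_0) = (78 − j268)/(278 − j268)
|Γ| = 279/386 = 0.723
VSWR = (1 + |Γ|)/(1 − |Γ|) = 1.72/0.277

VSWR ≈ 6.22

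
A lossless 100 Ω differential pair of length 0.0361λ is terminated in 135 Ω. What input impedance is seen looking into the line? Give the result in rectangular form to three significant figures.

βl = 2π × 0.0361 = 13°
tan(βl) = tan(13°) = 0.231
Z_in = Z_0·(Z_L + jZ_0·tanβl)/(Z_0 + jZ_L·tanβl)
     = 100·(135 + j23.1)/(100 + j31.2)

Z_in ≈ 130 − j17.3 Ω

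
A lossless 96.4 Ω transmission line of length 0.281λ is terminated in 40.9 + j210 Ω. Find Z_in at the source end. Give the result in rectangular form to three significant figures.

βl = 2π × 0.281 = 101°
tan(βl) = tan(101°) = -5.07
Z_in = Z_0·(Z_L + jZ_0·tanβl)/(Z_0 + jZ_L·tanβl)
     = 96.4·(40.9 − j279)/(1160 − j207)

Z_in ≈ 7.3 − j21.8 Ω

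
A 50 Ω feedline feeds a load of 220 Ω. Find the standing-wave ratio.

VSWR ≈ 4.4

Γ = (220 − 50)/(220 + 50) = 0.63
VSWR = (1 + 0.63)/(1 − 0.63)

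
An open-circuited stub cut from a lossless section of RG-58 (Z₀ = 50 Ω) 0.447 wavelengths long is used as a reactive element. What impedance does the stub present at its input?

Z_in ≈ +j145 Ω

βl = 2π × 0.447 = 161°
tan(βl) = -0.346
For an open-circuited stub, Z_in = −jZ_0·cot(βl) = −jZ_0/tan(βl)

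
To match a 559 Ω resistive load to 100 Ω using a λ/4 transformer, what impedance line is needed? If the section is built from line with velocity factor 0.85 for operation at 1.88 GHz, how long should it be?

Z_qwt ≈ 236 Ω; length ≈ 3.39 cm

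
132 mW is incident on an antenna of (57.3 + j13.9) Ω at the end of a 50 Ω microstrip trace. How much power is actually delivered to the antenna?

P_delivered ≈ 129 mW

|Γ| = |(7.3 + j13.9)/(107.3 + j13.9)| = 0.145
|Γ|² = 0.0211
P_refl = |Γ|²·P_inc = 2.78 mW, P_del = (1 − |Γ|²)·P_inc = 129 mW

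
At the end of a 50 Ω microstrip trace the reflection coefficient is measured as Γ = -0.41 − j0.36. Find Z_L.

Z_L ≈ 16.6 − j17 Ω

Z_L = Z_0·(1 + Γ)/(1 − Γ) = 50·(0.59 − j0.36)/(1.41 + j0.36)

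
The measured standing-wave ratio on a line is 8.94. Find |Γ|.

|Γ| ≈ 0.799

|Γ| = (S − 1)/(S + 1) = (8.94 − 1)/(8.94 + 1) = 7.94/9.94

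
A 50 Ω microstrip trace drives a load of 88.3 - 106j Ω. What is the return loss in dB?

Γ = (38.3 − j106)/(138.3 − j106), |Γ| = 0.647
RL = −20·log₁₀|Γ| = −20·log₁₀(0.647)

RL ≈ 3.78 dB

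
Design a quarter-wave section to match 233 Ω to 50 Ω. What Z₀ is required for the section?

Z_qwt = √(Z_0·R_L) = √(50 × 233) = √11650

Z_qwt ≈ 108 Ω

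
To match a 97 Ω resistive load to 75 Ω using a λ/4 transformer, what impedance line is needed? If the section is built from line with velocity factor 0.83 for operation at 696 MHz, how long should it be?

Z_qwt ≈ 85.3 Ω; length ≈ 8.94 cm

Z_qwt = √(Z_0·R_L) = √(75 × 97) = √7275
λ = 0.83·c/f = 0.358 m, so l = λ/4 = 0.0894 m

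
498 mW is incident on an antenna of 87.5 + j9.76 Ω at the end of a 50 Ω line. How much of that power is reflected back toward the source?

|Γ| = |(37.5 + j9.76)/(137.5 + j9.76)| = 0.281
|Γ|² = 0.079
P_refl = |Γ|²·P_inc = 39.4 mW, P_del = (1 − |Γ|²)·P_inc = 459 mW

P_reflected ≈ 39.4 mW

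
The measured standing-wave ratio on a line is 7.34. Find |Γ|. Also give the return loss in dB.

|Γ| = (S − 1)/(S + 1) = (7.34 − 1)/(7.34 + 1) = 6.34/8.34
RL = −20·log₁₀|Γ| = −20·log₁₀(0.76)

|Γ| ≈ 0.76; return loss ≈ 2.38 dB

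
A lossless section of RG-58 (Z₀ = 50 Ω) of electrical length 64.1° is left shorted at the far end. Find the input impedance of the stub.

tan(βl) = 2.06
For a shorted stub, Z_in = jZ_0·tan(βl)

Z_in ≈ +j103 Ω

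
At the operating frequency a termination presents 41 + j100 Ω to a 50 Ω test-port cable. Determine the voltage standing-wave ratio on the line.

VSWR ≈ 6.77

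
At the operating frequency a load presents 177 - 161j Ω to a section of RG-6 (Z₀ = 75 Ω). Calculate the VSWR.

Γ = (Z_L − Z_0)/(Z_L + Z_0) = (102 − j161)/(252 − j161)
|Γ| = 191/299 = 0.637
VSWR = (1 + |Γ|)/(1 − |Γ|) = 1.64/0.363

VSWR ≈ 4.51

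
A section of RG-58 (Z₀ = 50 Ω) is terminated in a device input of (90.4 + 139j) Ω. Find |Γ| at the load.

Γ = (Z_L − Z_0)/(Z_L + Z_0) = (40.4 + j139)/(140.4 + j139)
|Γ| = 145/198

|Γ| ≈ 0.733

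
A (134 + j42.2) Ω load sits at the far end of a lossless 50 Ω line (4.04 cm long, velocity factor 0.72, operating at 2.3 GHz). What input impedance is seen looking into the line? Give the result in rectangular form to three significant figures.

Z_in ≈ 46.3 + j55.1 Ω

λ = v/f = 0.72·c / 2.3 GHz = 0.0939 m
βl = 2π·l/λ = 2π × 0.43 = 155°
tan(βl) = tan(155°) = -0.469
Z_in = Z_0·(Z_L + jZ_0·tanβl)/(Z_0 + jZ_L·tanβl)
     = 50·(134 + j18.7)/(69.8 − j62.9)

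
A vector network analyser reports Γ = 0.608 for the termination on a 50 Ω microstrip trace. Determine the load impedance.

Z_L ≈ 205 Ω

Z_L = Z_0·(1 + Γ)/(1 − Γ) = 50·(1.61)/(0.392)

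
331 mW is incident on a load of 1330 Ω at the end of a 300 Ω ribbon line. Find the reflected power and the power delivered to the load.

Γ = (1330 − 300)/(1330 + 300) = 0.632
|Γ|² = 0.399
P_refl = |Γ|²·P_inc = 132 mW, P_del = (1 − |Γ|²)·P_inc = 199 mW

P_reflected ≈ 132 mW; P_delivered ≈ 199 mW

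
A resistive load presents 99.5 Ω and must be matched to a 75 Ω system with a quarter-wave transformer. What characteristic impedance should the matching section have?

Z_qwt = √(Z_0·R_L) = √(75 × 99.5) = √7462

Z_qwt ≈ 86.4 Ω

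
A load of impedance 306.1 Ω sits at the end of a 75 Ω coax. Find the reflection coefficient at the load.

Γ = (Z_L − Z_0)/(Z_L + Z_0) = (306.1 − 75)/(306.1 + 75) = 231.1/381.1

Γ = 0.606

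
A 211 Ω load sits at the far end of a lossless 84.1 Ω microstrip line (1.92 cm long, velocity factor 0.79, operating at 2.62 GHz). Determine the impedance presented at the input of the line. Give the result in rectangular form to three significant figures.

Z_in ≈ 35.2 − j16.9 Ω

λ = v/f = 0.79·c / 2.62 GHz = 0.0905 m
βl = 2π·l/λ = 2π × 0.212 = 76.4°
tan(βl) = tan(76.4°) = 4.14
Z_in = Z_0·(Z_L + jZ_0·tanβl)/(Z_0 + jZ_L·tanβl)
     = 84.1·(211 + j348)/(84.1 + j873)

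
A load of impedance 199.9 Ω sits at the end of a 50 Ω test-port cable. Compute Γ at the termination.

Γ = 0.6

Γ = (Z_L − Z_0)/(Z_L + Z_0) = (199.9 − 50)/(199.9 + 50) = 149.9/249.9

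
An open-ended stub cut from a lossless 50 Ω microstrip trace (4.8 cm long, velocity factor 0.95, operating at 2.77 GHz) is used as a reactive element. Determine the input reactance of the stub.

λ = v/f = 0.95·c / 2.77 GHz = 0.103 m
βl = 2π·l/λ = 2π × 0.467 = 168°
tan(βl) = -0.213
For an open-ended stub, Z_in = −jZ_0·cot(βl) = −jZ_0/tan(βl)

X_in ≈ 234 Ω (inductive)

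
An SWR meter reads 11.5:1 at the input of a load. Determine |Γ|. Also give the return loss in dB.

|Γ| ≈ 0.84; return loss ≈ 1.51 dB

|Γ| = (S − 1)/(S + 1) = (11.5 − 1)/(11.5 + 1) = 10.5/12.5
RL = −20·log₁₀|Γ| = −20·log₁₀(0.84)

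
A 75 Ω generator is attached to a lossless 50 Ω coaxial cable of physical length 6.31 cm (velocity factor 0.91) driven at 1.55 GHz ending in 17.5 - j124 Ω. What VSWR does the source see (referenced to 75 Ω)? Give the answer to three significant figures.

VSWR ≈ 18

λ = v/f = 0.91·c / 1.55 GHz = 0.176 m
βl = 2π·l/λ = 2π × 0.358 = 129°
tan(βl) = -1.24
Z_in = Z_0·(Z_L + jZ_0·tanβl)/(Z_0 + jZ_L·tanβl) = 9.93 + j87.9 Ω
Γ_s = (Z_in − Z_s)/(Z_in + Z_s) = (-65.1 + j87.9)/(84.9 + j87.9), |Γ_s| = 0.895
VSWR = (1 + |Γ_s|)/(1 − |Γ_s|)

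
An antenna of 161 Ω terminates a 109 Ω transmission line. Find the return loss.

Γ = (161 − 109)/(161 + 109) = 0.193
RL = −20·log₁₀|Γ| = −20·log₁₀(0.193)

RL ≈ 14.3 dB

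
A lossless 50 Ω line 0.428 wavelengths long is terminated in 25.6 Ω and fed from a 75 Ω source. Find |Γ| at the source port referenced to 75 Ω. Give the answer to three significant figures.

βl = 2π × 0.428 = 154°
tan(βl) = -0.486
Z_in = Z_0·(Z_L + jZ_0·tanβl)/(Z_0 + jZ_L·tanβl) = 29.8 − j16.9 Ω
Γ_s = (Z_in − Z_s)/(Z_in + Z_s) = (-45.2 − j16.9)/(105 − j16.9), |Γ_s| = 0.455

|Γ| ≈ 0.455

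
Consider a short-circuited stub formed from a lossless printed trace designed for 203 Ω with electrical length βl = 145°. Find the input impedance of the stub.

Z_in ≈ −j142 Ω

tan(βl) = -0.7
For a short-circuited stub, Z_in = jZ_0·tan(βl)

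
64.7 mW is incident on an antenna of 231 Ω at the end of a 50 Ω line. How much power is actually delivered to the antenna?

P_delivered ≈ 37.9 mW

Γ = (231 − 50)/(231 + 50) = 0.644
|Γ|² = 0.415
P_refl = |Γ|²·P_inc = 26.8 mW, P_del = (1 − |Γ|²)·P_inc = 37.9 mW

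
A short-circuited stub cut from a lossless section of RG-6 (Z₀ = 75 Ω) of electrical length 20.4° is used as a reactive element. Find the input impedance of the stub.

Z_in ≈ +j27.9 Ω

tan(βl) = 0.372
For a short-circuited stub, Z_in = jZ_0·tan(βl)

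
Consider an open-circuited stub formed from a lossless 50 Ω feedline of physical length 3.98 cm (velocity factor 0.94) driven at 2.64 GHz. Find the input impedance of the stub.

λ = v/f = 0.94·c / 2.64 GHz = 0.107 m
βl = 2π·l/λ = 2π × 0.373 = 134°
tan(βl) = -1.03
For an open-circuited stub, Z_in = −jZ_0·cot(βl) = −jZ_0/tan(βl)

Z_in ≈ +j48.5 Ω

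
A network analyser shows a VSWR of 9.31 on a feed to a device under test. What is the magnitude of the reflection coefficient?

|Γ| ≈ 0.806

|Γ| = (S − 1)/(S + 1) = (9.31 − 1)/(9.31 + 1) = 8.31/10.3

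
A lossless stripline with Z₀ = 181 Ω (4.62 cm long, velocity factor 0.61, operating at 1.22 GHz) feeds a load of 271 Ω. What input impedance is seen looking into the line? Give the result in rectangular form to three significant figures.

λ = v/f = 0.61·c / 1.22 GHz = 0.15 m
βl = 2π·l/λ = 2π × 0.308 = 111°
tan(βl) = tan(111°) = -2.62
Z_in = Z_0·(Z_L + jZ_0·tanβl)/(Z_0 + jZ_L·tanβl)
     = 181·(271 − j474)/(181 − j710)

Z_in ≈ 130 + j35.9 Ω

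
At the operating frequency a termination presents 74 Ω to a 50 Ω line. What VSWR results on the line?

VSWR ≈ 1.48

For a purely resistive load, VSWR = R_L/Z_0 or Z_0/R_L (whichever > 1) = 74/50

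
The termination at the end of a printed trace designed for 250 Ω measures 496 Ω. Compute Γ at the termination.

Γ = 0.33

Γ = (Z_L − Z_0)/(Z_L + Z_0) = (496 − 250)/(496 + 250) = 246/746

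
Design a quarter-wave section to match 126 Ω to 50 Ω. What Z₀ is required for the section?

Z_qwt ≈ 79.4 Ω

Z_qwt = √(Z_0·R_L) = √(50 × 126) = √6300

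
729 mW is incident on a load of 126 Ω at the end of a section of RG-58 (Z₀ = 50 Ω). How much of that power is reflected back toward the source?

Γ = (126 − 50)/(126 + 50) = 0.432
|Γ|² = 0.186
P_refl = |Γ|²·P_inc = 136 mW, P_del = (1 − |Γ|²)·P_inc = 593 mW

P_reflected ≈ 136 mW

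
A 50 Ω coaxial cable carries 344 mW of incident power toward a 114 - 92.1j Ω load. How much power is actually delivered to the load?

|Γ| = |(64 − j92.1)/(164 − j92.1)| = 0.596
|Γ|² = 0.356
P_refl = |Γ|²·P_inc = 122 mW, P_del = (1 − |Γ|²)·P_inc = 222 mW

P_delivered ≈ 222 mW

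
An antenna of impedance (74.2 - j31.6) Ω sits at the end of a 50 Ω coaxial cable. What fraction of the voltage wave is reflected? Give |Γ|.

Γ = (Z_L − Z_0)/(Z_L + Z_0) = (24.2 − j31.6)/(124.2 − j31.6)
|Γ| = 39.8/128

|Γ| ≈ 0.311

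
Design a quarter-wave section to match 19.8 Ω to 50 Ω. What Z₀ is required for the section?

Z_qwt = √(Z_0·R_L) = √(50 × 19.8) = √990

Z_qwt ≈ 31.5 Ω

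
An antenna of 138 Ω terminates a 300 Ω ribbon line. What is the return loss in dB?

Γ = (138 − 300)/(138 + 300) = -0.37
RL = −20·log₁₀|Γ| = −20·log₁₀(0.37)

RL ≈ 8.64 dB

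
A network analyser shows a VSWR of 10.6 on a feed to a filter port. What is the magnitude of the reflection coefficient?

|Γ| ≈ 0.828

|Γ| = (S − 1)/(S + 1) = (10.6 − 1)/(10.6 + 1) = 9.6/11.6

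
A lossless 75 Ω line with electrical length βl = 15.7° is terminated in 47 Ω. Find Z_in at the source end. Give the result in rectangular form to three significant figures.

tan(βl) = tan(15.7°) = 0.281
Z_in = Z_0·(Z_L + jZ_0·tanβl)/(Z_0 + jZ_L·tanβl)
     = 75·(47 + j21.1)/(75 + j13.2)

Z_in ≈ 49.2 + j12.4 Ω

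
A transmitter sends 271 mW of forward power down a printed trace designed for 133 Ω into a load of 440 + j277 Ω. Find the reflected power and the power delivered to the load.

|Γ| = |(307 + j277)/(573 + j277)| = 0.65
|Γ|² = 0.422
P_refl = |Γ|²·P_inc = 114 mW, P_del = (1 − |Γ|²)·P_inc = 157 mW

P_reflected ≈ 114 mW; P_delivered ≈ 157 mW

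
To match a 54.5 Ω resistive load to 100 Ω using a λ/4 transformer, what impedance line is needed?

Z_qwt ≈ 73.8 Ω

Z_qwt = √(Z_0·R_L) = √(100 × 54.5) = √5450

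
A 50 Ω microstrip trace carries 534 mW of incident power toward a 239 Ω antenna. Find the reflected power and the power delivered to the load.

Γ = (239 − 50)/(239 + 50) = 0.654
|Γ|² = 0.428
P_refl = |Γ|²·P_inc = 228 mW, P_del = (1 − |Γ|²)·P_inc = 306 mW

P_reflected ≈ 228 mW; P_delivered ≈ 306 mW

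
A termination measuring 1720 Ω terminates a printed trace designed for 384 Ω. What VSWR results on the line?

VSWR ≈ 4.48

For a purely resistive load, VSWR = R_L/Z_0 or Z_0/R_L (whichever > 1) = 1720/384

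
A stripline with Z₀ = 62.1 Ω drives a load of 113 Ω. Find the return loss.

RL ≈ 10.7 dB

Γ = (113 − 62.1)/(113 + 62.1) = 0.291
RL = −20·log₁₀|Γ| = −20·log₁₀(0.291)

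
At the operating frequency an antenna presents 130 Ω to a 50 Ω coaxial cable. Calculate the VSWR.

For a purely resistive load, VSWR = R_L/Z_0 or Z_0/R_L (whichever > 1) = 130/50

VSWR ≈ 2.6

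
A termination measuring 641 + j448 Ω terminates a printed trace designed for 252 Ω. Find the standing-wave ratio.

VSWR ≈ 3.92

Γ = (Z_L − Z_0)/(Z_L + Z_0) = (389 + j448)/(893 + j448)
|Γ| = 593/999 = 0.594
VSWR = (1 + |Γ|)/(1 − |Γ|) = 1.59/0.406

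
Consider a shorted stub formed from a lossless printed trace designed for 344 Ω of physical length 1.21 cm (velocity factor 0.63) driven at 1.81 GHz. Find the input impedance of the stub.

Z_in ≈ +j307 Ω

λ = v/f = 0.63·c / 1.81 GHz = 0.104 m
βl = 2π·l/λ = 2π × 0.116 = 41.7°
tan(βl) = 0.891
For a shorted stub, Z_in = jZ_0·tan(βl)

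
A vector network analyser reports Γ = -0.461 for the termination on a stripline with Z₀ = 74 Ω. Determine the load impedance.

Z_L ≈ 27.3 Ω

Z_L = Z_0·(1 + Γ)/(1 − Γ) = 74·(0.539)/(1.46)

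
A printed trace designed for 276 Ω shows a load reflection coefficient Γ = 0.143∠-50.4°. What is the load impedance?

Z_L ≈ 323 − j72.6 Ω

Z_L = Z_0·(1 + Γ)/(1 − Γ) = 276·(1.09 − j0.11)/(0.909 + j0.11)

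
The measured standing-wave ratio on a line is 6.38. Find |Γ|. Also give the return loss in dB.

|Γ| ≈ 0.729; return loss ≈ 2.75 dB

|Γ| = (S − 1)/(S + 1) = (6.38 − 1)/(6.38 + 1) = 5.38/7.38
RL = −20·log₁₀|Γ| = −20·log₁₀(0.729)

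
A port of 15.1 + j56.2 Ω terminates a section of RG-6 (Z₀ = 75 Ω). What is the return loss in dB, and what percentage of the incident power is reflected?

RL ≈ 2.23 dB; 59.8% of incident power reflected

Γ = (-59.9 + j56.2)/(90.1 + j56.2), |Γ| = 0.773
RL = −20·log₁₀(0.773) = 2.23 dB
P_refl/P_inc = |Γ|² = 0.598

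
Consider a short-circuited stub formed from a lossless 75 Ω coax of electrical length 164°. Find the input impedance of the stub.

tan(βl) = -0.287
For a short-circuited stub, Z_in = jZ_0·tan(βl)

Z_in ≈ −j21.5 Ω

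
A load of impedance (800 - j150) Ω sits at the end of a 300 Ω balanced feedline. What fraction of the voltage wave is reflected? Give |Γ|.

|Γ| ≈ 0.47

Γ = (Z_L − Z_0)/(Z_L + Z_0) = (500 − j150)/(1100 − j150)
|Γ| = 522/1110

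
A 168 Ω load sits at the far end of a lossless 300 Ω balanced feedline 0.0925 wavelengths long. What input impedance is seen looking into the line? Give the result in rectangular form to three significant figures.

βl = 2π × 0.0925 = 33.3°
tan(βl) = tan(33.3°) = 0.657
Z_in = Z_0·(Z_L + jZ_0·tanβl)/(Z_0 + jZ_L·tanβl)
     = 300·(168 + j197)/(300 + j110)

Z_in ≈ 212 + j119 Ω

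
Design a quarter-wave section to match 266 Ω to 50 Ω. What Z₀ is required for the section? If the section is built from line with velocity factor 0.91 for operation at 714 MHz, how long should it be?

Z_qwt = √(Z_0·R_L) = √(50 × 266) = √13300
λ = 0.91·c/f = 0.382 m, so l = λ/4 = 0.0956 m

Z_qwt ≈ 115 Ω; length ≈ 9.56 cm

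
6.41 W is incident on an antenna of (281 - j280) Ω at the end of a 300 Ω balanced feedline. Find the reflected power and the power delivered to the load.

|Γ| = |(-19 − j280)/(581 − j280)| = 0.435
|Γ|² = 0.189
P_refl = |Γ|²·P_inc = 1.21 W, P_del = (1 − |Γ|²)·P_inc = 5.2 W

P_reflected ≈ 1.21 W; P_delivered ≈ 5.2 W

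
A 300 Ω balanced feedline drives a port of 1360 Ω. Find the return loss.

RL ≈ 3.9 dB

Γ = (1360 − 300)/(1360 + 300) = 0.639
RL = −20·log₁₀|Γ| = −20·log₁₀(0.639)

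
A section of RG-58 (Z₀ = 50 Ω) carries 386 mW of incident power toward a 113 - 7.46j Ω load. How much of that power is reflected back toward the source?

|Γ| = |(63 − j7.46)/(163 − j7.46)| = 0.389
|Γ|² = 0.151
P_refl = |Γ|²·P_inc = 58.3 mW, P_del = (1 − |Γ|²)·P_inc = 328 mW

P_reflected ≈ 58.3 mW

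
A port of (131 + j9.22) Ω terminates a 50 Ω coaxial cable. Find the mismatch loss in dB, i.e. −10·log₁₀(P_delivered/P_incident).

Γ = (81 + j9.22)/(181 + j9.22), |Γ| = 0.45
|Γ|² = 0.202, so P_del/P_inc = 1 − |Γ|² = 0.798
ML = −10·log₁₀(1 − |Γ|²)

mismatch loss ≈ 0.982 dB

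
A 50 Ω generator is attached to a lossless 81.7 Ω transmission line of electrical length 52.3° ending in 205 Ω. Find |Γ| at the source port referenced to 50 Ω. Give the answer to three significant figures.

|Γ| ≈ 0.446

tan(βl) = 1.29
Z_in = Z_0·(Z_L + jZ_0·tanβl)/(Z_0 + jZ_L·tanβl) = 47.5 − j48.5 Ω
Γ_s = (Z_in − Z_s)/(Z_in + Z_s) = (-2.5 − j48.5)/(97.5 − j48.5), |Γ_s| = 0.446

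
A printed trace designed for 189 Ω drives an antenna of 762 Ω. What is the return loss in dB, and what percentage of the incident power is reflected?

Γ = (762 − 189)/(762 + 189) = 0.603
RL = −20·log₁₀(0.603) = 4.4 dB
P_refl/P_inc = |Γ|² = 0.363

RL ≈ 4.4 dB; 36.3% of incident power reflected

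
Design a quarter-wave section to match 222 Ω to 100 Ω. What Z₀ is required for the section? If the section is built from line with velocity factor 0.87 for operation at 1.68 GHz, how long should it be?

Z_qwt ≈ 149 Ω; length ≈ 3.88 cm

Z_qwt = √(Z_0·R_L) = √(100 × 222) = √22200
λ = 0.87·c/f = 0.155 m, so l = λ/4 = 0.0388 m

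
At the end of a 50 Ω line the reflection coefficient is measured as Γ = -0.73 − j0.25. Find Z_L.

Z_L ≈ 6.62 − j8.18 Ω

Z_L = Z_0·(1 + Γ)/(1 − Γ) = 50·(0.27 − j0.25)/(1.73 + j0.25)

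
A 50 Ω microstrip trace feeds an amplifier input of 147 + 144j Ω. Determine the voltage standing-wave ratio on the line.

Γ = (Z_L − Z_0)/(Z_L + Z_0) = (97 + j144)/(197 + j144)
|Γ| = 174/244 = 0.712
VSWR = (1 + |Γ|)/(1 − |Γ|) = 1.71/0.288

VSWR ≈ 5.93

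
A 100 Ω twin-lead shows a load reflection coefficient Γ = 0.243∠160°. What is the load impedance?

Z_L ≈ 62.1 + j11 Ω

Z_L = Z_0·(1 + Γ)/(1 − Γ) = 100·(0.772 + j0.0831)/(1.23 − j0.0831)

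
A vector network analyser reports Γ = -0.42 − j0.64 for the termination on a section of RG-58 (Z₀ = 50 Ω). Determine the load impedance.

Z_L = Z_0·(1 + Γ)/(1 − Γ) = 50·(0.58 − j0.64)/(1.42 + j0.64)

Z_L ≈ 8.53 − j26.4 Ω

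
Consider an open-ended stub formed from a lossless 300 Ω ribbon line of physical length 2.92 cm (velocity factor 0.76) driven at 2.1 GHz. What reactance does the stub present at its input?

λ = v/f = 0.76·c / 2.1 GHz = 0.109 m
βl = 2π·l/λ = 2π × 0.269 = 96.8°
tan(βl) = -8.36
For an open-ended stub, Z_in = −jZ_0·cot(βl) = −jZ_0/tan(βl)

X_in ≈ 35.9 Ω (inductive)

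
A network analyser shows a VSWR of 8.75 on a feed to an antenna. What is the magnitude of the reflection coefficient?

|Γ| ≈ 0.795

|Γ| = (S − 1)/(S + 1) = (8.75 − 1)/(8.75 + 1) = 7.75/9.75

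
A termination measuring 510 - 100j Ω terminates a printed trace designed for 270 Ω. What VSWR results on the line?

Γ = (Z_L − Z_0)/(Z_L + Z_0) = (240 − j100)/(780 − j100)
|Γ| = 260/786 = 0.331
VSWR = (1 + |Γ|)/(1 − |Γ|) = 1.33/0.669

VSWR ≈ 1.99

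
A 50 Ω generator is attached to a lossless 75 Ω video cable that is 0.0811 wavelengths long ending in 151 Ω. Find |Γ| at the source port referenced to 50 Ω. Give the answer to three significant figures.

βl = 2π × 0.0811 = 29.2°
tan(βl) = 0.559
Z_in = Z_0·(Z_L + jZ_0·tanβl)/(Z_0 + jZ_L·tanβl) = 87.5 − j56.5 Ω
Γ_s = (Z_in − Z_s)/(Z_in + Z_s) = (37.5 − j56.5)/(137 − j56.5), |Γ_s| = 0.456

|Γ| ≈ 0.456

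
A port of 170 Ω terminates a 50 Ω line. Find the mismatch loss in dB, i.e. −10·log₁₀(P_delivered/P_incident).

mismatch loss ≈ 1.53 dB

Γ = (170 − 50)/(170 + 50) = 0.545
|Γ|² = 0.298, so P_del/P_inc = 1 − |Γ|² = 0.702
ML = −10·log₁₀(1 − |Γ|²)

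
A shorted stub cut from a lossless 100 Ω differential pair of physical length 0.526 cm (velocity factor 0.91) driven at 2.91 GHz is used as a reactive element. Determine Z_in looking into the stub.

Z_in ≈ +j36.8 Ω

λ = v/f = 0.91·c / 2.91 GHz = 0.0938 m
βl = 2π·l/λ = 2π × 0.0561 = 20.2°
tan(βl) = 0.368
For a shorted stub, Z_in = jZ_0·tan(βl)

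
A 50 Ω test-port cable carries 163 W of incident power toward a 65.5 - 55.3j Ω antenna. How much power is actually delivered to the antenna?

|Γ| = |(15.5 − j55.3)/(115.5 − j55.3)| = 0.448
|Γ|² = 0.201
P_refl = |Γ|²·P_inc = 32.8 W, P_del = (1 − |Γ|²)·P_inc = 130 W

P_delivered ≈ 130 W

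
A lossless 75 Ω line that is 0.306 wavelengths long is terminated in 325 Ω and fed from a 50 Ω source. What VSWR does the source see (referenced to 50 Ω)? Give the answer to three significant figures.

VSWR ≈ 3.34

βl = 2π × 0.306 = 110°
tan(βl) = -2.72
Z_in = Z_0·(Z_L + jZ_0·tanβl)/(Z_0 + jZ_L·tanβl) = 19.5 + j25.9 Ω
Γ_s = (Z_in − Z_s)/(Z_in + Z_s) = (-30.5 + j25.9)/(69.5 + j25.9), |Γ_s| = 0.539
VSWR = (1 + |Γ_s|)/(1 − |Γ_s|)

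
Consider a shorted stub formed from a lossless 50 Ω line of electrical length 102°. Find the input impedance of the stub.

tan(βl) = -4.7
For a shorted stub, Z_in = jZ_0·tan(βl)

Z_in ≈ −j235 Ω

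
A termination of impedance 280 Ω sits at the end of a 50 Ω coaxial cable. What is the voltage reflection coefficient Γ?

Γ = (Z_L − Z_0)/(Z_L + Z_0) = (280 − 50)/(280 + 50) = 230/330

Γ = 0.697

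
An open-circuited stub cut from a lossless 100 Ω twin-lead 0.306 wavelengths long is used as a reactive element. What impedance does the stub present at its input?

βl = 2π × 0.306 = 110°
tan(βl) = -2.72
For an open-circuited stub, Z_in = −jZ_0·cot(βl) = −jZ_0/tan(βl)

Z_in ≈ +j36.7 Ω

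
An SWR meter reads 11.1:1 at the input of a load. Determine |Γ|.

|Γ| ≈ 0.835

|Γ| = (S − 1)/(S + 1) = (11.1 − 1)/(11.1 + 1) = 10.1/12.1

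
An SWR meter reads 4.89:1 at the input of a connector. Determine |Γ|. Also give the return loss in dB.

|Γ| ≈ 0.66; return loss ≈ 3.6 dB

|Γ| = (S − 1)/(S + 1) = (4.89 − 1)/(4.89 + 1) = 3.89/5.89
RL = −20·log₁₀|Γ| = −20·log₁₀(0.66)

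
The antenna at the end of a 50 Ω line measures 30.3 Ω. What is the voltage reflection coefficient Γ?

Γ = -0.245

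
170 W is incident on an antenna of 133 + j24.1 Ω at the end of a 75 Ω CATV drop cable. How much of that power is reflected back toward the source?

P_reflected ≈ 15.3 W

|Γ| = |(58 + j24.1)/(208 + j24.1)| = 0.3
|Γ|² = 0.09
P_refl = |Γ|²·P_inc = 15.3 W, P_del = (1 − |Γ|²)·P_inc = 155 W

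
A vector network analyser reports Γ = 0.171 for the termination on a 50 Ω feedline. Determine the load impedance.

Z_L = Z_0·(1 + Γ)/(1 − Γ) = 50·(1.17)/(0.829)

Z_L ≈ 70.6 Ω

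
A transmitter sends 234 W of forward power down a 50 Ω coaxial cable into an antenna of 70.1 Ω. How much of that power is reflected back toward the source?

P_reflected ≈ 6.55 W

Γ = (70.1 − 50)/(70.1 + 50) = 0.167
|Γ|² = 0.028
P_refl = |Γ|²·P_inc = 6.55 W, P_del = (1 − |Γ|²)·P_inc = 227 W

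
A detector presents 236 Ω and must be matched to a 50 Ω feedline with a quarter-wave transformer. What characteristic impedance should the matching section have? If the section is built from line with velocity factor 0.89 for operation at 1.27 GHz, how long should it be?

Z_qwt ≈ 109 Ω; length ≈ 5.26 cm

Z_qwt = √(Z_0·R_L) = √(50 × 236) = √11800
λ = 0.89·c/f = 0.21 m, so l = λ/4 = 0.0526 m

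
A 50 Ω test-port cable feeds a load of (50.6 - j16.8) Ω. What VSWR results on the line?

VSWR ≈ 1.39

Γ = (Z_L − Z_0)/(Z_L + Z_0) = (0.6 − j16.8)/(100.6 − j16.8)
|Γ| = 16.8/102 = 0.165
VSWR = (1 + |Γ|)/(1 − |Γ|) = 1.16/0.835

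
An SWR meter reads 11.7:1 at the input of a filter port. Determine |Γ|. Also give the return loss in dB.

|Γ| ≈ 0.843; return loss ≈ 1.49 dB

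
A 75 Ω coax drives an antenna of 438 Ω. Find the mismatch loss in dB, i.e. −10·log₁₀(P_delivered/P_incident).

Γ = (438 − 75)/(438 + 75) = 0.708
|Γ|² = 0.501, so P_del/P_inc = 1 − |Γ|² = 0.499
ML = −10·log₁₀(1 − |Γ|²)

mismatch loss ≈ 3.02 dB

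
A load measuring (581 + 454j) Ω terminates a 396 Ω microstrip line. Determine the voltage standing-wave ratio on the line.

VSWR ≈ 2.67

Γ = (Z_L − Z_0)/(Z_L + Z_0) = (185 + j454)/(977 + j454)
|Γ| = 490/1080 = 0.455
VSWR = (1 + |Γ|)/(1 − |Γ|) = 1.46/0.545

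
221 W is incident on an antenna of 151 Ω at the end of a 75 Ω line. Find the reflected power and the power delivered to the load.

P_reflected ≈ 25 W; P_delivered ≈ 196 W

Γ = (151 − 75)/(151 + 75) = 0.336
|Γ|² = 0.113
P_refl = |Γ|²·P_inc = 25 W, P_del = (1 − |Γ|²)·P_inc = 196 W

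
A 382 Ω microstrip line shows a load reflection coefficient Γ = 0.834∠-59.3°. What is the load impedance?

Z_L ≈ 138 − j649 Ω

Z_L = Z_0·(1 + Γ)/(1 − Γ) = 382·(1.43 − j0.717)/(0.574 + j0.717)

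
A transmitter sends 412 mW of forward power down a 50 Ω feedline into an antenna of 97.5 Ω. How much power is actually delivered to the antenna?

P_delivered ≈ 369 mW

Γ = (97.5 − 50)/(97.5 + 50) = 0.322
|Γ|² = 0.104
P_refl = |Γ|²·P_inc = 42.7 mW, P_del = (1 − |Γ|²)·P_inc = 369 mW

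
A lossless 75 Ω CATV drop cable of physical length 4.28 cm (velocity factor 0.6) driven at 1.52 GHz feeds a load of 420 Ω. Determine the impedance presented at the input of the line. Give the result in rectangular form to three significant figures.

Z_in ≈ 22.4 + j59.8 Ω

λ = v/f = 0.6·c / 1.52 GHz = 0.118 m
βl = 2π·l/λ = 2π × 0.361 = 130°
tan(βl) = tan(130°) = -1.19
Z_in = Z_0·(Z_L + jZ_0·tanβl)/(Z_0 + jZ_L·tanβl)
     = 75·(420 − j89)/(75 − j499)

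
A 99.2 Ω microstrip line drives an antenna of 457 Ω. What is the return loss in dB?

Γ = (457 − 99.2)/(457 + 99.2) = 0.643
RL = −20·log₁₀|Γ| = −20·log₁₀(0.643)

RL ≈ 3.83 dB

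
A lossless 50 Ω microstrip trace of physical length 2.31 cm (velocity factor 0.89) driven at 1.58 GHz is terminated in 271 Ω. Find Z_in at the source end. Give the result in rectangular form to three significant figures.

λ = v/f = 0.89·c / 1.58 GHz = 0.169 m
βl = 2π·l/λ = 2π × 0.137 = 49.2°
tan(βl) = tan(49.2°) = 1.16
Z_in = Z_0·(Z_L + jZ_0·tanβl)/(Z_0 + jZ_L·tanβl)
     = 50·(271 + j57.9)/(50 + j314)

Z_in ≈ 15.7 − j40.6 Ω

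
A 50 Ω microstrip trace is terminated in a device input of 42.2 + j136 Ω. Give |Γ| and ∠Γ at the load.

Γ ≈ 0.829 ∠ 37.4°

Γ = (Z_L − Z_0)/(Z_L + Z_0) = (-7.8 + j136)/(92.2 + j136)
|Γ| = 136/164 = 0.829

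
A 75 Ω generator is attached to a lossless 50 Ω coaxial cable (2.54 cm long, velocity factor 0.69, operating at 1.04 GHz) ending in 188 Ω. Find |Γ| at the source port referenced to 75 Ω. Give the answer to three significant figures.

λ = v/f = 0.69·c / 1.04 GHz = 0.199 m
βl = 2π·l/λ = 2π × 0.128 = 45.9°
tan(βl) = 1.03
Z_in = Z_0·(Z_L + jZ_0·tanβl)/(Z_0 + jZ_L·tanβl) = 24.2 − j42.2 Ω
Γ_s = (Z_in − Z_s)/(Z_in + Z_s) = (-50.8 − j42.2)/(99.2 − j42.2), |Γ_s| = 0.613

|Γ| ≈ 0.613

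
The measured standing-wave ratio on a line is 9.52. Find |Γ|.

|Γ| = (S − 1)/(S + 1) = (9.52 − 1)/(9.52 + 1) = 8.52/10.5

|Γ| ≈ 0.81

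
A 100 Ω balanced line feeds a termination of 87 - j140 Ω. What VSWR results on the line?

Γ = (Z_L − Z_0)/(Z_L + Z_0) = (-13 − j140)/(187 − j140)
|Γ| = 141/234 = 0.602
VSWR = (1 + |Γ|)/(1 − |Γ|) = 1.6/0.398

VSWR ≈ 4.02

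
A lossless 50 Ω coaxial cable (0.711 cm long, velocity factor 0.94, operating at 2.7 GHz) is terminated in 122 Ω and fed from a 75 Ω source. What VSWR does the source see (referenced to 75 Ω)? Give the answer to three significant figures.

λ = v/f = 0.94·c / 2.7 GHz = 0.104 m
βl = 2π·l/λ = 2π × 0.0681 = 24.5°
tan(βl) = 0.456
Z_in = Z_0·(Z_L + jZ_0·tanβl)/(Z_0 + jZ_L·tanβl) = 65.9 − j50.5 Ω
Γ_s = (Z_in − Z_s)/(Z_in + Z_s) = (-9.14 − j50.5)/(141 − j50.5), |Γ_s| = 0.343
VSWR = (1 + |Γ_s|)/(1 − |Γ_s|)

VSWR ≈ 2.04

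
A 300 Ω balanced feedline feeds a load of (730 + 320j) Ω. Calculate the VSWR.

VSWR ≈ 2.98

Γ = (Z_L − Z_0)/(Z_L + Z_0) = (430 + j320)/(1030 + j320)
|Γ| = 536/1080 = 0.497
VSWR = (1 + |Γ|)/(1 − |Γ|) = 1.5/0.503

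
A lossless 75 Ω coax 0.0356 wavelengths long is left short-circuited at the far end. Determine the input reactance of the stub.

X_in ≈ 17.1 Ω (inductive)

βl = 2π × 0.0356 = 12.8°
tan(βl) = 0.227
For a short-circuited stub, Z_in = jZ_0·tan(βl)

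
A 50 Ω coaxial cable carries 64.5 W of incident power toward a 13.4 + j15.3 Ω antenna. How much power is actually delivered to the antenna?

|Γ| = |(-36.6 + j15.3)/(63.4 + j15.3)| = 0.608
|Γ|² = 0.37
P_refl = |Γ|²·P_inc = 23.9 W, P_del = (1 − |Γ|²)·P_inc = 40.6 W

P_delivered ≈ 40.6 W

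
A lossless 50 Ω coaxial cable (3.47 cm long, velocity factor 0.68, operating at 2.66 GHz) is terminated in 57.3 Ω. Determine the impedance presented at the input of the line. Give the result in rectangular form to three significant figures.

λ = v/f = 0.68·c / 2.66 GHz = 0.0767 m
βl = 2π·l/λ = 2π × 0.452 = 163°
tan(βl) = tan(163°) = -0.308
Z_in = Z_0·(Z_L + jZ_0·tanβl)/(Z_0 + jZ_L·tanβl)
     = 50·(57.3 − j15.4)/(50 − j17.6)

Z_in ≈ 55.8 + j4.29 Ω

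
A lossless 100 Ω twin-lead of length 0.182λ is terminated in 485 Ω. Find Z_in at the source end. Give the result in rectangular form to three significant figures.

Z_in ≈ 24.7 − j43.2 Ω

βl = 2π × 0.182 = 65.5°
tan(βl) = tan(65.5°) = 2.2
Z_in = Z_0·(Z_L + jZ_0·tanβl)/(Z_0 + jZ_L·tanβl)
     = 100·(485 + j220)/(100 + j1070)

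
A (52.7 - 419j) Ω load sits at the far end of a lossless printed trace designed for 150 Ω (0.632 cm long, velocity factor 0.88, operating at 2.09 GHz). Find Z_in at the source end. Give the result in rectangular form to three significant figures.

λ = v/f = 0.88·c / 2.09 GHz = 0.126 m
βl = 2π·l/λ = 2π × 0.05 = 18°
tan(βl) = tan(18°) = 0.325
Z_in = Z_0·(Z_L + jZ_0·tanβl)/(Z_0 + jZ_L·tanβl)
     = 150·(52.7 − j370)/(286 + j17.1)

Z_in ≈ 15.9 − j195 Ω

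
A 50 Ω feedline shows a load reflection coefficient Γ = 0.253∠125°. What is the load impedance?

Z_L = Z_0·(1 + Γ)/(1 − Γ) = 50·(0.855 + j0.207)/(1.15 − j0.207)

Z_L ≈ 34.6 + j15.3 Ω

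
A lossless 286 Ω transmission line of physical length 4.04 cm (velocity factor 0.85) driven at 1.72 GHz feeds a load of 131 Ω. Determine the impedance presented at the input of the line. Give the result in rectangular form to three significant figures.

λ = v/f = 0.85·c / 1.72 GHz = 0.148 m
βl = 2π·l/λ = 2π × 0.273 = 98.1°
tan(βl) = tan(98.1°) = -7.03
Z_in = Z_0·(Z_L + jZ_0·tanβl)/(Z_0 + jZ_L·tanβl)
     = 286·(131 − j2010)/(286 − j920)

Z_in ≈ 581 − j140 Ω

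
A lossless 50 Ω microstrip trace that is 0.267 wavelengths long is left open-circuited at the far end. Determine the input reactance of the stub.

X_in ≈ 5.36 Ω (inductive)

βl = 2π × 0.267 = 96.1°
tan(βl) = -9.33
For an open-circuited stub, Z_in = −jZ_0·cot(βl) = −jZ_0/tan(βl)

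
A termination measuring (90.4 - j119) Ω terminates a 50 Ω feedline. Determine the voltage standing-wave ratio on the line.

VSWR ≈ 5.31

Γ = (Z_L − Z_0)/(Z_L + Z_0) = (40.4 − j119)/(140.4 − j119)
|Γ| = 126/184 = 0.683
VSWR = (1 + |Γ|)/(1 − |Γ|) = 1.68/0.317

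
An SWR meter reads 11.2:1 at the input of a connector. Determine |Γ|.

|Γ| ≈ 0.836

|Γ| = (S − 1)/(S + 1) = (11.2 − 1)/(11.2 + 1) = 10.2/12.2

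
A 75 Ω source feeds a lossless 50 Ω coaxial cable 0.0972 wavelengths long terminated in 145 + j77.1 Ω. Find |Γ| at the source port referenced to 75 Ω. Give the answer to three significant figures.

|Γ| ≈ 0.523

βl = 2π × 0.0972 = 35°
tan(βl) = 0.7
Z_in = Z_0·(Z_L + jZ_0·tanβl)/(Z_0 + jZ_L·tanβl) = 52.3 − j73.5 Ω
Γ_s = (Z_in − Z_s)/(Z_in + Z_s) = (-22.7 − j73.5)/(127 − j73.5), |Γ_s| = 0.523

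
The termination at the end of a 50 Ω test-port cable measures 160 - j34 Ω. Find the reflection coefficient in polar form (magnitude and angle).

Γ ≈ 0.541 ∠ -7.98°

Γ = (Z_L − Z_0)/(Z_L + Z_0) = (110 − j34)/(210 − j34)
|Γ| = 115/213 = 0.541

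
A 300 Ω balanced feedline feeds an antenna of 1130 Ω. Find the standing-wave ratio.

VSWR ≈ 3.77

Γ = (1130 − 300)/(1130 + 300) = 0.58
VSWR = (1 + 0.58)/(1 − 0.58)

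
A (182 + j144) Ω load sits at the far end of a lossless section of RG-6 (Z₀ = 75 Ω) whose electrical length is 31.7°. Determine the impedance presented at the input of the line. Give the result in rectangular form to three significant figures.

Z_in ≈ 110 − j135 Ω

tan(βl) = tan(31.7°) = 0.618
Z_in = Z_0·(Z_L + jZ_0·tanβl)/(Z_0 + jZ_L·tanβl)
     = 75·(182 + j190)/(-13.9 + j112)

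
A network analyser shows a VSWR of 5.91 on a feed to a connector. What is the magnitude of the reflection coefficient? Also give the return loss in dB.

|Γ| = (S − 1)/(S + 1) = (5.91 − 1)/(5.91 + 1) = 4.91/6.91
RL = −20·log₁₀|Γ| = −20·log₁₀(0.711)

|Γ| ≈ 0.711; return loss ≈ 2.97 dB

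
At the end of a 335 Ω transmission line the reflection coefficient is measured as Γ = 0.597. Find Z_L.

Z_L = Z_0·(1 + Γ)/(1 − Γ) = 335·(1.6)/(0.403)

Z_L ≈ 1330 Ω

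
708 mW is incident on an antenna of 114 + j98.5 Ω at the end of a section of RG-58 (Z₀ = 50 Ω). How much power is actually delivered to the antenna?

P_delivered ≈ 441 mW

|Γ| = |(64 + j98.5)/(164 + j98.5)| = 0.614
|Γ|² = 0.377
P_refl = |Γ|²·P_inc = 267 mW, P_del = (1 − |Γ|²)·P_inc = 441 mW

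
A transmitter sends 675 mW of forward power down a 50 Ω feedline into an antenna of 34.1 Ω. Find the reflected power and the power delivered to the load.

Γ = (34.1 − 50)/(34.1 + 50) = -0.189
|Γ|² = 0.0357
P_refl = |Γ|²·P_inc = 24.1 mW, P_del = (1 − |Γ|²)·P_inc = 651 mW

P_reflected ≈ 24.1 mW; P_delivered ≈ 651 mW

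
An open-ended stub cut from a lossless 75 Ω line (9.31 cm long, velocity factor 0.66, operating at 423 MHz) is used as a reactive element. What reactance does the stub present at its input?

λ = v/f = 0.66·c / 423 MHz = 0.468 m
βl = 2π·l/λ = 2π × 0.199 = 71.6°
tan(βl) = 3.01
For an open-ended stub, Z_in = −jZ_0·cot(βl) = −jZ_0/tan(βl)

X_in ≈ -24.9 Ω (capacitive)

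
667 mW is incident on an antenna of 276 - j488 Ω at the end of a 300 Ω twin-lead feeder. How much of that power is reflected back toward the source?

P_reflected ≈ 279 mW

|Γ| = |(-24 − j488)/(576 − j488)| = 0.647
|Γ|² = 0.419
P_refl = |Γ|²·P_inc = 279 mW, P_del = (1 − |Γ|²)·P_inc = 388 mW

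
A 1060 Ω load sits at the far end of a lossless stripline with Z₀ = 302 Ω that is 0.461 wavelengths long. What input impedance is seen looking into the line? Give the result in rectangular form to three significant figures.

βl = 2π × 0.461 = 166°
tan(βl) = tan(166°) = -0.25
Z_in = Z_0·(Z_L + jZ_0·tanβl)/(Z_0 + jZ_L·tanβl)
     = 302·(1060 − j75.5)/(302 − j265)

Z_in ≈ 636 + j483 Ω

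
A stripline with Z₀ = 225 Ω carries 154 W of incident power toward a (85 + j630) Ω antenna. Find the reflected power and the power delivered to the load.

P_reflected ≈ 130 W; P_delivered ≈ 23.9 W

|Γ| = |(-140 + j630)/(310 + j630)| = 0.919
|Γ|² = 0.845
P_refl = |Γ|²·P_inc = 130 W, P_del = (1 − |Γ|²)·P_inc = 23.9 W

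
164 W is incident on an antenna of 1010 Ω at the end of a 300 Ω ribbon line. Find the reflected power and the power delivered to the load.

Γ = (1010 − 300)/(1010 + 300) = 0.542
|Γ|² = 0.294
P_refl = |Γ|²·P_inc = 48.2 W, P_del = (1 − |Γ|²)·P_inc = 116 W

P_reflected ≈ 48.2 W; P_delivered ≈ 116 W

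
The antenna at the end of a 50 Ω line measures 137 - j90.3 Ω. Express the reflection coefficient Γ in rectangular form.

Γ ≈ 0.566 − j0.209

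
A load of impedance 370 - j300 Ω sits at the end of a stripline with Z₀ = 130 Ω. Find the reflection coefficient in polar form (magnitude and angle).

Γ ≈ 0.659 ∠ -20.4°

Γ = (Z_L − Z_0)/(Z_L + Z_0) = (240 − j300)/(500 − j300)
|Γ| = 384/583 = 0.659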